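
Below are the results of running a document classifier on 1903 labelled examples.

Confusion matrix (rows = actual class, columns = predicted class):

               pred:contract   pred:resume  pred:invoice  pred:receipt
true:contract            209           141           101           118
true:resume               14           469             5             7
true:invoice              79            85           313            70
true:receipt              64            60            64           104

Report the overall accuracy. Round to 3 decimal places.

Accuracy = trace / total = (209+469+313+104=1095) / 1903 = 1095/1903 = 0.575

0.575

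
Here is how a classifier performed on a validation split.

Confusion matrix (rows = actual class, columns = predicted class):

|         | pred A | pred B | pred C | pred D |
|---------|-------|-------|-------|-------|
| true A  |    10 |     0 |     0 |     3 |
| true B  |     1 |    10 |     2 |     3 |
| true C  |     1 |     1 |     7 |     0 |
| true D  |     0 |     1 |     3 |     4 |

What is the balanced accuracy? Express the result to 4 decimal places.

Balanced accuracy = mean of per-class recall.
  A: recall = 10/13 = 0.76923
  B: recall = 10/16 = 0.62500
  C: recall = 7/9 = 0.77778
  D: recall = 4/8 = 0.50000
Mean = (0.76923 + 0.62500 + 0.77778 + 0.50000) / 4 = 0.6680

0.6680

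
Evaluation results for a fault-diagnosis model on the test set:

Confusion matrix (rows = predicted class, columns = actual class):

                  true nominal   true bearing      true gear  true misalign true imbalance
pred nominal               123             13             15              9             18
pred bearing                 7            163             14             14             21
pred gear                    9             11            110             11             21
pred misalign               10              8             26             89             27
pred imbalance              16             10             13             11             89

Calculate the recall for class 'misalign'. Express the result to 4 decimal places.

0.6642

One-vs-rest for 'misalign': TP = diagonal; FP = other classes predicted 'misalign'; FN = 'misalign' predicted as other.
recall = TP/(TP+FN).
misalign: TP=89, FN=9+14+11+11=45 → 89/134 = 0.66418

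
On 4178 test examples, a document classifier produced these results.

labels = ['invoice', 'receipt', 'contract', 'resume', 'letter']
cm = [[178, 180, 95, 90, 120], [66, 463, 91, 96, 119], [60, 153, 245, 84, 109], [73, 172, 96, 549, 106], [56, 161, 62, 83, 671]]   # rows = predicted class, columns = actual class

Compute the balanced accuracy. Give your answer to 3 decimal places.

0.488

Balanced accuracy = mean of per-class recall.
  invoice: recall = 178/433 = 0.4111
  receipt: recall = 463/1129 = 0.4101
  contract: recall = 245/589 = 0.4160
  resume: recall = 549/902 = 0.6086
  letter: recall = 671/1125 = 0.5964
Mean = (0.4111 + 0.4101 + 0.4160 + 0.6086 + 0.5964) / 5 = 0.488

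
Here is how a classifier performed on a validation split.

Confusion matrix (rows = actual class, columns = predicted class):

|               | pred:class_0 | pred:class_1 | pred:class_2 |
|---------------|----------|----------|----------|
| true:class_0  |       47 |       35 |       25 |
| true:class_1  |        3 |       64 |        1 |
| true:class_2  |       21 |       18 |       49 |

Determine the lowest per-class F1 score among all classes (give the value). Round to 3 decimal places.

Per-class F1 score (2·TP/(2·TP+FP+FN)):
  class_0: TP=47, FP=3+21=24, FN=35+25=60 → 94/178 = 0.5281
  class_1: TP=64, FP=35+18=53, FN=3+1=4 → 128/185 = 0.6919
  class_2: TP=49, FP=25+1=26, FN=21+18=39 → 98/163 = 0.6012
Lowest is class 'class_0' with F1 score = 0.528.

0.528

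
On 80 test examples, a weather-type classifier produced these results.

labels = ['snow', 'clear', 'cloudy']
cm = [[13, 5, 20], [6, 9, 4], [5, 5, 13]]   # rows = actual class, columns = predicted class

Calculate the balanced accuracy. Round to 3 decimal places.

0.460

Balanced accuracy = mean of per-class recall.
  snow: recall = 13/38 = 0.3421
  clear: recall = 9/19 = 0.4737
  cloudy: recall = 13/23 = 0.5652
Mean = (0.3421 + 0.4737 + 0.5652) / 3 = 0.460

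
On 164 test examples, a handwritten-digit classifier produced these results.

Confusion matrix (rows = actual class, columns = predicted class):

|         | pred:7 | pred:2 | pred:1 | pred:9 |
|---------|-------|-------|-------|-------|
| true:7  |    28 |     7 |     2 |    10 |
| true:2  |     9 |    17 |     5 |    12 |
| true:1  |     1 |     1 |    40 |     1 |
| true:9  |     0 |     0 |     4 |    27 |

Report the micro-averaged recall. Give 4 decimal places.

0.6829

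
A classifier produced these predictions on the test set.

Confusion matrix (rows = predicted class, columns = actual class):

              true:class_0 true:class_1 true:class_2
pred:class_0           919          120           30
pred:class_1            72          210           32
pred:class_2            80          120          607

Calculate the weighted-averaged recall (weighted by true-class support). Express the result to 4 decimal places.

Per-class recall (TP/(TP+FN)):
  class_0: TP=919, FN=72+80=152 → 919/1071 = 0.85808
  class_1: TP=210, FN=120+120=240 → 210/450 = 0.46667
  class_2: TP=607, FN=30+32=62 → 607/669 = 0.90732
Weighted-recall = Σ (supportᵢ/N)·recallᵢ with N=2190: (1071/2190)·0.85808 + (450/2190)·0.46667 + (669/2190)·0.90732 = 0.7927

0.7927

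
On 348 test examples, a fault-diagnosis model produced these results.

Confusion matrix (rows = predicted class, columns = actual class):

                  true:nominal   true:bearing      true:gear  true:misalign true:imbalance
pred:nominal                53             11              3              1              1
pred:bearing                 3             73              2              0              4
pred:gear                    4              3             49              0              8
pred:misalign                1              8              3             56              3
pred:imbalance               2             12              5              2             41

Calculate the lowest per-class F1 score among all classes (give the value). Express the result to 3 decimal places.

0.689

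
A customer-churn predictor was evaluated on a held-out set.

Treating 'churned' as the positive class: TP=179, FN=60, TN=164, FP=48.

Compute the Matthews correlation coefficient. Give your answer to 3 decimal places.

0.522

MCC = (TP·TN − FP·FN) / √((TP+FP)(TP+FN)(TN+FP)(TN+FN))
Numerator = 179·164 − 48·60 = 26476
Denominator = √(227·239·212·224) = √2576366464 = 50757.9202
MCC = 26476 / 50757.9202 = 0.522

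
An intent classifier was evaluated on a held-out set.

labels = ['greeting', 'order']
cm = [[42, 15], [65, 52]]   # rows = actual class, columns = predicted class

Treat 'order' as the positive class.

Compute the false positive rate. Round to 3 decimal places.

FPR = FP/(FP+TN) = 15/(15+42) = 0.263

0.263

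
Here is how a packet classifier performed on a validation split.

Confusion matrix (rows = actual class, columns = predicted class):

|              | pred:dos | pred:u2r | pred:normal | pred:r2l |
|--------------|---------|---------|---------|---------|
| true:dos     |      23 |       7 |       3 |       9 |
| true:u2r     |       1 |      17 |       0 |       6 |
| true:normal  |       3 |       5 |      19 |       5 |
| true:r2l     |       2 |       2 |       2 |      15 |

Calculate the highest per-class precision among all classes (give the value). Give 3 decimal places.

Per-class precision (TP/(TP+FP)):
  dos: TP=23, FP=1+3+2=6 → 23/29 = 0.7931
  u2r: TP=17, FP=7+5+2=14 → 17/31 = 0.5484
  normal: TP=19, FP=3+0+2=5 → 19/24 = 0.7917
  r2l: TP=15, FP=9+6+5=20 → 15/35 = 0.4286
Highest is class 'dos' with precision = 0.793.

0.793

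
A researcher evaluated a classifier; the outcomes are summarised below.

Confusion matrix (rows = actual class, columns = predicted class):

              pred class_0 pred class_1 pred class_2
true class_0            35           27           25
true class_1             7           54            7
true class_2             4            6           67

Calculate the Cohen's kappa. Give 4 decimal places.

0.5140

Observed agreement pₒ = trace/N = 156/232 = 0.67241
Expected agreement pₑ = Σ (rowᵢ·colᵢ)/N² = (87·46 + 68·87 + 77·99)/232² = 0.32590
κ = (pₒ − pₑ)/(1 − pₑ) = (0.67241 − 0.32590)/(1 − 0.32590) = 0.5140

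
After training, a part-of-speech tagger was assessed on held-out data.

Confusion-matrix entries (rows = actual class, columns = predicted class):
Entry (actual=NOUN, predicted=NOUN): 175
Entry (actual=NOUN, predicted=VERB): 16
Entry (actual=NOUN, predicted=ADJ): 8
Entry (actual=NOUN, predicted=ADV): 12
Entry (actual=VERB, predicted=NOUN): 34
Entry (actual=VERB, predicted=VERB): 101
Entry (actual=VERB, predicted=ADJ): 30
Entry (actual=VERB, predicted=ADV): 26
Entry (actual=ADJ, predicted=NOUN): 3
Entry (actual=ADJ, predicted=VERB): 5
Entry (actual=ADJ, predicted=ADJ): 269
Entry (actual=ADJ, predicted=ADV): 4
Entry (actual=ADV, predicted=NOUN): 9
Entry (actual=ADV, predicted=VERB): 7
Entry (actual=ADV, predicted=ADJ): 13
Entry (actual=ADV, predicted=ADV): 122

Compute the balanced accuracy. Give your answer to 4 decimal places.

0.7809

Balanced accuracy = mean of per-class recall.
  NOUN: recall = 175/211 = 0.82938
  VERB: recall = 101/191 = 0.52880
  ADJ: recall = 269/281 = 0.95730
  ADV: recall = 122/151 = 0.80795
Mean = (0.82938 + 0.52880 + 0.95730 + 0.80795) / 4 = 0.7809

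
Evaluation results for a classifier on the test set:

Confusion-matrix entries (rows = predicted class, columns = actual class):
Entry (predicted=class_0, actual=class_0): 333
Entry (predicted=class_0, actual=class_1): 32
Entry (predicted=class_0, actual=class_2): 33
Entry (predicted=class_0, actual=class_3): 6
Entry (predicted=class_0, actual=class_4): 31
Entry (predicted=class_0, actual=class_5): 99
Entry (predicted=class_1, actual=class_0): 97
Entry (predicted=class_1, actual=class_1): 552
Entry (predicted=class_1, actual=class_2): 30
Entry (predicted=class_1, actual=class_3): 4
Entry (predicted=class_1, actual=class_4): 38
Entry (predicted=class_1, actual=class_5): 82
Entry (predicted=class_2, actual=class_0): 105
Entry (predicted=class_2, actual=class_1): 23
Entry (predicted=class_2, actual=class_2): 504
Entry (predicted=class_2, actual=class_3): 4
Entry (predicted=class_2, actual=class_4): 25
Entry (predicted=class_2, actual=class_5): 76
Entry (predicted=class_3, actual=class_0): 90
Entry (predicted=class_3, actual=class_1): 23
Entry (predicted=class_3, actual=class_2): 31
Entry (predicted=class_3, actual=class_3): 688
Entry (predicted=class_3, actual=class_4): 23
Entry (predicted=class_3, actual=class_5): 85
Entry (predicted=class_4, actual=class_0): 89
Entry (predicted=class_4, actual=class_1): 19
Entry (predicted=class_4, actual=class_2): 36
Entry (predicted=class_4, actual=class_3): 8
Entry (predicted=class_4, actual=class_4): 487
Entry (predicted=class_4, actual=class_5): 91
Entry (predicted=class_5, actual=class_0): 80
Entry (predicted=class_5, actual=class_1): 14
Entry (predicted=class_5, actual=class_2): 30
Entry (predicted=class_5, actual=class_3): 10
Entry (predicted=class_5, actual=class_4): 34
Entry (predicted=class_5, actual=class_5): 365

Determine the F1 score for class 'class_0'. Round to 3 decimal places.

0.502

Treat 'class_0' as positive and all other classes as negative.
F1 score = 2·TP/(2·TP+FP+FN).
class_0: TP=333, FP=32+33+6+31+99=201, FN=97+105+90+89+80=461 → 666/1328 = 0.5015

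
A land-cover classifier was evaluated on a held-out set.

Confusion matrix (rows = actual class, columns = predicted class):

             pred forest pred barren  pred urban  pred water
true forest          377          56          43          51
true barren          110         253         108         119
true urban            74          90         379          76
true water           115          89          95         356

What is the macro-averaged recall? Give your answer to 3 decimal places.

Per-class recall (TP/(TP+FN)):
  forest: TP=377, FN=56+43+51=150 → 377/527 = 0.7154
  barren: TP=253, FN=110+108+119=337 → 253/590 = 0.4288
  urban: TP=379, FN=74+90+76=240 → 379/619 = 0.6123
  water: TP=356, FN=115+89+95=299 → 356/655 = 0.5435
Macro-recall = mean = (0.7154 + 0.4288 + 0.6123 + 0.5435) / 4 = 0.575

0.575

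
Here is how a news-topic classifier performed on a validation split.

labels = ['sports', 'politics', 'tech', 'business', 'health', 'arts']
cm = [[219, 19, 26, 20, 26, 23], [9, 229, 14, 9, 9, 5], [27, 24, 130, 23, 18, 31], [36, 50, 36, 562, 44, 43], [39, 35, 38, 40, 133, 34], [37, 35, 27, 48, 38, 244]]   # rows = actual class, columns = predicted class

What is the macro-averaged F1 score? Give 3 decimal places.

0.605

Per-class F1 score (2·TP/(2·TP+FP+FN)):
  sports: TP=219, FP=9+27+36+39+37=148, FN=19+26+20+26+23=114 → 438/700 = 0.6257
  politics: TP=229, FP=19+24+50+35+35=163, FN=9+14+9+9+5=46 → 458/667 = 0.6867
  tech: TP=130, FP=26+14+36+38+27=141, FN=27+24+23+18+31=123 → 260/524 = 0.4962
  business: TP=562, FP=20+9+23+40+48=140, FN=36+50+36+44+43=209 → 1124/1473 = 0.7631
  health: TP=133, FP=26+9+18+44+38=135, FN=39+35+38+40+34=186 → 266/587 = 0.4532
  arts: TP=244, FP=23+5+31+43+34=136, FN=37+35+27+48+38=185 → 488/809 = 0.6032
Macro-F1 score = mean = (0.6257 + 0.6867 + 0.4962 + 0.7631 + 0.4532 + 0.6032) / 6 = 0.605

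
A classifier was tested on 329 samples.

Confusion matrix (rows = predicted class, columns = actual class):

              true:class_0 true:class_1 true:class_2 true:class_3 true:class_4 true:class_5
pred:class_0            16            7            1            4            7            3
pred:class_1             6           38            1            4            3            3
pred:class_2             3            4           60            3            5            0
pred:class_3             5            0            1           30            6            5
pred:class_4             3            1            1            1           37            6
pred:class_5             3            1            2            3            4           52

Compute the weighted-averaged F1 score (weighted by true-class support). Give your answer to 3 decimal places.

0.707

Per-class F1 score (2·TP/(2·TP+FP+FN)):
  class_0: TP=16, FP=7+1+4+7+3=22, FN=6+3+5+3+3=20 → 32/74 = 0.4324
  class_1: TP=38, FP=6+1+4+3+3=17, FN=7+4+0+1+1=13 → 76/106 = 0.7170
  class_2: TP=60, FP=3+4+3+5+0=15, FN=1+1+1+1+2=6 → 120/141 = 0.8511
  class_3: TP=30, FP=5+0+1+6+5=17, FN=4+4+3+1+3=15 → 60/92 = 0.6522
  class_4: TP=37, FP=3+1+1+1+6=12, FN=7+3+5+6+4=25 → 74/111 = 0.6667
  class_5: TP=52, FP=3+1+2+3+4=13, FN=3+3+0+5+6=17 → 104/134 = 0.7761
Weighted-F1 score = Σ (supportᵢ/N)·F1 scoreᵢ with N=329: (36/329)·0.4324 + (51/329)·0.7170 + (66/329)·0.8511 + (45/329)·0.6522 + (62/329)·0.6667 + (69/329)·0.7761 = 0.707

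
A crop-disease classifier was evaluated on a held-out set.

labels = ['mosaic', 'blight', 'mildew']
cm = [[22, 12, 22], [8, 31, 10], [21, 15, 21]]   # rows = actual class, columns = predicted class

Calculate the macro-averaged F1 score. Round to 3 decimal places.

0.457

Per-class F1 score (2·TP/(2·TP+FP+FN)):
  mosaic: TP=22, FP=8+21=29, FN=12+22=34 → 44/107 = 0.4112
  blight: TP=31, FP=12+15=27, FN=8+10=18 → 62/107 = 0.5794
  mildew: TP=21, FP=22+10=32, FN=21+15=36 → 42/110 = 0.3818
Macro-F1 score = mean = (0.4112 + 0.5794 + 0.3818) / 3 = 0.457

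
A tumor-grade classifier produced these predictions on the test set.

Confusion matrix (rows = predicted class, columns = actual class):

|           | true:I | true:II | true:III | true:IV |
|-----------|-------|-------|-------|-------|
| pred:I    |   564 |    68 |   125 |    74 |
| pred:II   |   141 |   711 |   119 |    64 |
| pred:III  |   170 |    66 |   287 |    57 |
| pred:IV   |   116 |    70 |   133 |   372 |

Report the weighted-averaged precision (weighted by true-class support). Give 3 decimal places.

Per-class precision (TP/(TP+FP)):
  I: TP=564, FP=68+125+74=267 → 564/831 = 0.6787
  II: TP=711, FP=141+119+64=324 → 711/1035 = 0.6870
  III: TP=287, FP=170+66+57=293 → 287/580 = 0.4948
  IV: TP=372, FP=116+70+133=319 → 372/691 = 0.5384
Weighted-precision = Σ (supportᵢ/N)·precisionᵢ with N=3137: (991/3137)·0.6787 + (915/3137)·0.6870 + (664/3137)·0.4948 + (567/3137)·0.5384 = 0.617

0.617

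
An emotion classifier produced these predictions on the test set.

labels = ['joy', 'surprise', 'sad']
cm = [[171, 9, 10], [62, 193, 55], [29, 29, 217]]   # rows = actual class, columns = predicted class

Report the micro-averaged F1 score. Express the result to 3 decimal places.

Micro-averaging pools counts across classes: ΣTP=581, ΣFP=194, ΣFN=194.
Micro-F1 score = 2·TP/(2·TP+FP+FN) on pooled counts = 0.750 (equals overall accuracy in single-label multiclass).

0.750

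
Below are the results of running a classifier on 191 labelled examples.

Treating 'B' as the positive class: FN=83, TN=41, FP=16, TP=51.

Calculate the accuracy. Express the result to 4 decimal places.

0.4817

Accuracy = (TP+TN)/N = (51+41)/191 = 0.4817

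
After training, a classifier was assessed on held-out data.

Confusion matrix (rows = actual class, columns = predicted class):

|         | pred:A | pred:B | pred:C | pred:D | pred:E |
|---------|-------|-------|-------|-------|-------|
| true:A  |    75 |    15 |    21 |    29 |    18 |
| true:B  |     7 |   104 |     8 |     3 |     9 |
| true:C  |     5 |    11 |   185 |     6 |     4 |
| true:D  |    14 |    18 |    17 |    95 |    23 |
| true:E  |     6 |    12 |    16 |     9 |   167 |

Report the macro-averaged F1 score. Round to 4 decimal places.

0.6957

Per-class F1 score (2·TP/(2·TP+FP+FN)):
  A: TP=75, FP=7+5+14+6=32, FN=15+21+29+18=83 → 150/265 = 0.56604
  B: TP=104, FP=15+11+18+12=56, FN=7+8+3+9=27 → 208/291 = 0.71478
  C: TP=185, FP=21+8+17+16=62, FN=5+11+6+4=26 → 370/458 = 0.80786
  D: TP=95, FP=29+3+6+9=47, FN=14+18+17+23=72 → 190/309 = 0.61489
  E: TP=167, FP=18+9+4+23=54, FN=6+12+16+9=43 → 334/431 = 0.77494
Macro-F1 score = mean = (0.56604 + 0.71478 + 0.80786 + 0.61489 + 0.77494) / 5 = 0.6957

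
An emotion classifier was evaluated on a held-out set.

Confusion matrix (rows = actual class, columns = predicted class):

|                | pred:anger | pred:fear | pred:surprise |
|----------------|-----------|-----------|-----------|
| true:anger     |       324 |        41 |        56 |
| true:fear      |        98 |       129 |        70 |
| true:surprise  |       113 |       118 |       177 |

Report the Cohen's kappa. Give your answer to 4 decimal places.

Observed agreement pₒ = trace/N = 630/1126 = 0.55950
Expected agreement pₑ = Σ (rowᵢ·colᵢ)/N² = (421·535 + 297·288 + 408·303)/1126² = 0.34262
κ = (pₒ − pₑ)/(1 − pₑ) = (0.55950 − 0.34262)/(1 − 0.34262) = 0.3299

0.3299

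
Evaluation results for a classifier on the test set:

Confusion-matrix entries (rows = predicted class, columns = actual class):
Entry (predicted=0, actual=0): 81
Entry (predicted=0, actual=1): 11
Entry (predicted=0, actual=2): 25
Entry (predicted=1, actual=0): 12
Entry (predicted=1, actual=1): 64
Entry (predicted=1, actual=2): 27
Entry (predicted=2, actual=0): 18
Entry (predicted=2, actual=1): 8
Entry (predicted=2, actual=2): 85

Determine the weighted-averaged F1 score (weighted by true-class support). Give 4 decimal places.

0.6946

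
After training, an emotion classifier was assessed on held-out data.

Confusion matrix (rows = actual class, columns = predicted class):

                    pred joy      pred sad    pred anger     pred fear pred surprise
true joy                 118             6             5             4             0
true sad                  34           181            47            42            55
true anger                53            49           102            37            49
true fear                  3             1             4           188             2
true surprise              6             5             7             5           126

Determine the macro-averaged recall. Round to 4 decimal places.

Per-class recall (TP/(TP+FN)):
  joy: TP=118, FN=6+5+4+0=15 → 118/133 = 0.88722
  sad: TP=181, FN=34+47+42+55=178 → 181/359 = 0.50418
  anger: TP=102, FN=53+49+37+49=188 → 102/290 = 0.35172
  fear: TP=188, FN=3+1+4+2=10 → 188/198 = 0.94949
  surprise: TP=126, FN=6+5+7+5=23 → 126/149 = 0.84564
Macro-recall = mean = (0.88722 + 0.50418 + 0.35172 + 0.94949 + 0.84564) / 5 = 0.7077

0.7077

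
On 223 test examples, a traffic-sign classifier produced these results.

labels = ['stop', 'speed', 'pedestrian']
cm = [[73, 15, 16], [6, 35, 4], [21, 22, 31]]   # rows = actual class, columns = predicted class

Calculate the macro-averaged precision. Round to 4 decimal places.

0.6080

Per-class precision (TP/(TP+FP)):
  stop: TP=73, FP=6+21=27 → 73/100 = 0.73000
  speed: TP=35, FP=15+22=37 → 35/72 = 0.48611
  pedestrian: TP=31, FP=16+4=20 → 31/51 = 0.60784
Macro-precision = mean = (0.73000 + 0.48611 + 0.60784) / 3 = 0.6080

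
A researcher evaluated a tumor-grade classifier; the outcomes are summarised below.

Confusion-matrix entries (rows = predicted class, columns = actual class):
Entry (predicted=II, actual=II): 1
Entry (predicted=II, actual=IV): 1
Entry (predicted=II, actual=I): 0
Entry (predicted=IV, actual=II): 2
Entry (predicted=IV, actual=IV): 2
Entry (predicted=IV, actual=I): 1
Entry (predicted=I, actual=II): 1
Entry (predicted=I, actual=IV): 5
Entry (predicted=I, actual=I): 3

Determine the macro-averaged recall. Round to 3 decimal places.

0.417

Per-class recall (TP/(TP+FN)):
  II: TP=1, FN=2+1=3 → 1/4 = 0.2500
  IV: TP=2, FN=1+5=6 → 2/8 = 0.2500
  I: TP=3, FN=0+1=1 → 3/4 = 0.7500
Macro-recall = mean = (0.2500 + 0.2500 + 0.7500) / 3 = 0.417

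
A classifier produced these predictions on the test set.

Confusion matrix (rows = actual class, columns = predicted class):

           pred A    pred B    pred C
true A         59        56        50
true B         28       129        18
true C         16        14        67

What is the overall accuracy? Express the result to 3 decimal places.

Accuracy = trace / total = (59+129+67=255) / 437 = 255/437 = 0.584

0.584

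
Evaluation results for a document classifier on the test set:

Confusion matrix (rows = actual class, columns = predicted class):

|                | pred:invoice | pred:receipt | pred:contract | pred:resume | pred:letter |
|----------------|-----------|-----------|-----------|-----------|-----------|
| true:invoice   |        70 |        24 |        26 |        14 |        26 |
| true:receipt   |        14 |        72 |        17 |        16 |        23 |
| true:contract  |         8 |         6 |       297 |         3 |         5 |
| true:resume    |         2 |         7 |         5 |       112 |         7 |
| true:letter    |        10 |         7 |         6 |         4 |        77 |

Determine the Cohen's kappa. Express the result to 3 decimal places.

Observed agreement pₒ = trace/N = 628/858 = 0.7319
Expected agreement pₑ = Σ (rowᵢ·colᵢ)/N² = (160·104 + 142·116 + 319·351 + 133·149 + 104·138)/858² = 0.2435
κ = (pₒ − pₑ)/(1 − pₑ) = (0.7319 − 0.2435)/(1 − 0.2435) = 0.646

0.646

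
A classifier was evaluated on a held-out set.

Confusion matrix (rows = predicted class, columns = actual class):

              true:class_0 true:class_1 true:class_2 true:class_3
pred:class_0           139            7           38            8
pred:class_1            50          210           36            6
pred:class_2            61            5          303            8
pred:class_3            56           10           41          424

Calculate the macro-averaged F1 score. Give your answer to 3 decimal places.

0.744

Per-class F1 score (2·TP/(2·TP+FP+FN)):
  class_0: TP=139, FP=7+38+8=53, FN=50+61+56=167 → 278/498 = 0.5582
  class_1: TP=210, FP=50+36+6=92, FN=7+5+10=22 → 420/534 = 0.7865
  class_2: TP=303, FP=61+5+8=74, FN=38+36+41=115 → 606/795 = 0.7623
  class_3: TP=424, FP=56+10+41=107, FN=8+6+8=22 → 848/977 = 0.8680
Macro-F1 score = mean = (0.5582 + 0.7865 + 0.7623 + 0.8680) / 4 = 0.744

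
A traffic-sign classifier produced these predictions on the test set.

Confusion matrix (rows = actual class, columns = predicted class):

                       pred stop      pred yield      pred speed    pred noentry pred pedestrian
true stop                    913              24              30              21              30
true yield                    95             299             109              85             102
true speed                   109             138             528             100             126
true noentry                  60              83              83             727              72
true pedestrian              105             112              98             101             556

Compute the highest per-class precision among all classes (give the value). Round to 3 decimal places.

Per-class precision (TP/(TP+FP)):
  stop: TP=913, FP=95+109+60+105=369 → 913/1282 = 0.7122
  yield: TP=299, FP=24+138+83+112=357 → 299/656 = 0.4558
  speed: TP=528, FP=30+109+83+98=320 → 528/848 = 0.6226
  noentry: TP=727, FP=21+85+100+101=307 → 727/1034 = 0.7031
  pedestrian: TP=556, FP=30+102+126+72=330 → 556/886 = 0.6275
Highest is class 'stop' with precision = 0.712.

0.712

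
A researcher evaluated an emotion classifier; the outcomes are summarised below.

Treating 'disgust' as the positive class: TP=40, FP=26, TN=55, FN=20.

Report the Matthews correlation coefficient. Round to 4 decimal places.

0.3425

MCC = (TP·TN − FP·FN) / √((TP+FP)(TP+FN)(TN+FP)(TN+FN))
Numerator = 40·55 − 26·20 = 1680
Denominator = √(66·60·81·75) = √24057000 = 4904.7936
MCC = 1680 / 4904.7936 = 0.3425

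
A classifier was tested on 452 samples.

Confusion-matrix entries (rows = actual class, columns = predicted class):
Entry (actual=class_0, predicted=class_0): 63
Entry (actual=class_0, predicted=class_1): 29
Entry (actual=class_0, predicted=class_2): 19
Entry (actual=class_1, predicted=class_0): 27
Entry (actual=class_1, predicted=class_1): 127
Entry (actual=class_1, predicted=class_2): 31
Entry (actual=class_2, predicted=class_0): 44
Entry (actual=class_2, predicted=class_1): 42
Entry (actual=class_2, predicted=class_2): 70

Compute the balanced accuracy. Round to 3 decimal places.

0.568

Balanced accuracy = mean of per-class recall.
  class_0: recall = 63/111 = 0.5676
  class_1: recall = 127/185 = 0.6865
  class_2: recall = 70/156 = 0.4487
Mean = (0.5676 + 0.6865 + 0.4487) / 3 = 0.568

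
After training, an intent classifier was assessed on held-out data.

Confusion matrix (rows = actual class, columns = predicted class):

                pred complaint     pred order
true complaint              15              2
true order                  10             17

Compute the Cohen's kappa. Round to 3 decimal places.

0.471

Observed agreement pₒ = trace/N = 32/44 = 0.7273
Expected agreement pₑ = Σ (rowᵢ·colᵢ)/N² = (17·25 + 27·19)/44² = 0.4845
κ = (pₒ − pₑ)/(1 − pₑ) = (0.7273 − 0.4845)/(1 − 0.4845) = 0.471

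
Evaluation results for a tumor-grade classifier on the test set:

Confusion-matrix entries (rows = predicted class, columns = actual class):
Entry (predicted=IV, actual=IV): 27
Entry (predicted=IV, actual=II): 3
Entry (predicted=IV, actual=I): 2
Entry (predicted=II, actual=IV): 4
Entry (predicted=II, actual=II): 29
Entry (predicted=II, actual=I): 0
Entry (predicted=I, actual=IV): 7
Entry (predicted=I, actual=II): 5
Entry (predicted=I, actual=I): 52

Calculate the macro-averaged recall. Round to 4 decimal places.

Per-class recall (TP/(TP+FN)):
  IV: TP=27, FN=4+7=11 → 27/38 = 0.71053
  II: TP=29, FN=3+5=8 → 29/37 = 0.78378
  I: TP=52, FN=2+0=2 → 52/54 = 0.96296
Macro-recall = mean = (0.71053 + 0.78378 + 0.96296) / 3 = 0.8191

0.8191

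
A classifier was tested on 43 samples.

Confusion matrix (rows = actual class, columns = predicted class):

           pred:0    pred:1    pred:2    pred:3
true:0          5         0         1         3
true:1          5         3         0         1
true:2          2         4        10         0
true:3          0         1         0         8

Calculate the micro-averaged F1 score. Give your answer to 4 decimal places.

0.6047

Micro-averaging pools counts across classes: ΣTP=26, ΣFP=17, ΣFN=17.
Micro-F1 score = 2·TP/(2·TP+FP+FN) on pooled counts = 0.6047 (equals overall accuracy in single-label multiclass).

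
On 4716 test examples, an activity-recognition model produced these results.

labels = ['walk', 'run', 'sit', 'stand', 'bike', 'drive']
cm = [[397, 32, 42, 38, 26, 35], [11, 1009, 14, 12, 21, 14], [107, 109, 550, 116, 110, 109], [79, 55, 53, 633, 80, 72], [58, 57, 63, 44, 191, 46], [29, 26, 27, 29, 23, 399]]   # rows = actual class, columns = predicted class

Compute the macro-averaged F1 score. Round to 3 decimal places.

0.641

Per-class F1 score (2·TP/(2·TP+FP+FN)):
  walk: TP=397, FP=11+107+79+58+29=284, FN=32+42+38+26+35=173 → 794/1251 = 0.6347
  run: TP=1009, FP=32+109+55+57+26=279, FN=11+14+12+21+14=72 → 2018/2369 = 0.8518
  sit: TP=550, FP=42+14+53+63+27=199, FN=107+109+116+110+109=551 → 1100/1850 = 0.5946
  stand: TP=633, FP=38+12+116+44+29=239, FN=79+55+53+80+72=339 → 1266/1844 = 0.6866
  bike: TP=191, FP=26+21+110+80+23=260, FN=58+57+63+44+46=268 → 382/910 = 0.4198
  drive: TP=399, FP=35+14+109+72+46=276, FN=29+26+27+29+23=134 → 798/1208 = 0.6606
Macro-F1 score = mean = (0.6347 + 0.8518 + 0.5946 + 0.6866 + 0.4198 + 0.6606) / 6 = 0.641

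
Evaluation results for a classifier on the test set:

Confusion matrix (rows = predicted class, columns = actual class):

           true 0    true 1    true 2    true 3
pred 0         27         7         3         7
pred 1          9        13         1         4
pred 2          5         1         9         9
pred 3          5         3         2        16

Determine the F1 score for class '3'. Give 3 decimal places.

0.516

One-vs-rest for '3': TP = diagonal; FP = other classes predicted '3'; FN = '3' predicted as other.
F1 score = 2·TP/(2·TP+FP+FN).
3: TP=16, FP=5+3+2=10, FN=7+4+9=20 → 32/62 = 0.5161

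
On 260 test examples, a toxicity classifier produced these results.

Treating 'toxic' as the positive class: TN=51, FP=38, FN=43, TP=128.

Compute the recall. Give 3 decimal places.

0.749

Recall = TP/(TP+FN) = 128/(128+43) = 128/171 = 0.749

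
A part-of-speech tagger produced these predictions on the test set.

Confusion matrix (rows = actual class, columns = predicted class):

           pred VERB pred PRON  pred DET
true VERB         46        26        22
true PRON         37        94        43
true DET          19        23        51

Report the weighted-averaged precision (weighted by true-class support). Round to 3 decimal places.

0.548

Per-class precision (TP/(TP+FP)):
  VERB: TP=46, FP=37+19=56 → 46/102 = 0.4510
  PRON: TP=94, FP=26+23=49 → 94/143 = 0.6573
  DET: TP=51, FP=22+43=65 → 51/116 = 0.4397
Weighted-precision = Σ (supportᵢ/N)·precisionᵢ with N=361: (94/361)·0.4510 + (174/361)·0.6573 + (93/361)·0.4397 = 0.548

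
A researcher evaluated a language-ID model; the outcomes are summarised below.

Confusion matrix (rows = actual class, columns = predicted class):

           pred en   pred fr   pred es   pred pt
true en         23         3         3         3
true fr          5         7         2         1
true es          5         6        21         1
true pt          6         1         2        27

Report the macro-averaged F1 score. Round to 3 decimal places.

0.642

Per-class F1 score (2·TP/(2·TP+FP+FN)):
  en: TP=23, FP=5+5+6=16, FN=3+3+3=9 → 46/71 = 0.6479
  fr: TP=7, FP=3+6+1=10, FN=5+2+1=8 → 14/32 = 0.4375
  es: TP=21, FP=3+2+2=7, FN=5+6+1=12 → 42/61 = 0.6885
  pt: TP=27, FP=3+1+1=5, FN=6+1+2=9 → 54/68 = 0.7941
Macro-F1 score = mean = (0.6479 + 0.4375 + 0.6885 + 0.7941) / 4 = 0.642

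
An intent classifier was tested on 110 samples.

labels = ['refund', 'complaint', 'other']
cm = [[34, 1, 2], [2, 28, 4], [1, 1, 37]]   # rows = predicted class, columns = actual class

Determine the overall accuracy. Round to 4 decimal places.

Accuracy = trace / total = (34+28+37=99) / 110 = 99/110 = 0.9000

0.9000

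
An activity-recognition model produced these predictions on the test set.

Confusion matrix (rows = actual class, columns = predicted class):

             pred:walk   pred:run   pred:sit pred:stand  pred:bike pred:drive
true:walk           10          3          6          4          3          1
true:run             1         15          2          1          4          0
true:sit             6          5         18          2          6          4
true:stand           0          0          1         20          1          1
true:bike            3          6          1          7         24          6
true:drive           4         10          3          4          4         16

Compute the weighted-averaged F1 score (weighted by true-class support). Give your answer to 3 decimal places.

0.503

Per-class F1 score (2·TP/(2·TP+FP+FN)):
  walk: TP=10, FP=1+6+0+3+4=14, FN=3+6+4+3+1=17 → 20/51 = 0.3922
  run: TP=15, FP=3+5+0+6+10=24, FN=1+2+1+4+0=8 → 30/62 = 0.4839
  sit: TP=18, FP=6+2+1+1+3=13, FN=6+5+2+6+4=23 → 36/72 = 0.5000
  stand: TP=20, FP=4+1+2+7+4=18, FN=0+0+1+1+1=3 → 40/61 = 0.6557
  bike: TP=24, FP=3+4+6+1+4=18, FN=3+6+1+7+6=23 → 48/89 = 0.5393
  drive: TP=16, FP=1+0+4+1+6=12, FN=4+10+3+4+4=25 → 32/69 = 0.4638
Weighted-F1 score = Σ (supportᵢ/N)·F1 scoreᵢ with N=202: (27/202)·0.3922 + (23/202)·0.4839 + (41/202)·0.5000 + (23/202)·0.6557 + (47/202)·0.5393 + (41/202)·0.4638 = 0.503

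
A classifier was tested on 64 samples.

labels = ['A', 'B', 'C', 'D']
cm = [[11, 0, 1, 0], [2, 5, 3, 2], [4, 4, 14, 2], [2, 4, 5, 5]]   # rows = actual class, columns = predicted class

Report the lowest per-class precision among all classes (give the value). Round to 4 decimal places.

0.3846

Per-class precision (TP/(TP+FP)):
  A: TP=11, FP=2+4+2=8 → 11/19 = 0.57895
  B: TP=5, FP=0+4+4=8 → 5/13 = 0.38462
  C: TP=14, FP=1+3+5=9 → 14/23 = 0.60870
  D: TP=5, FP=0+2+2=4 → 5/9 = 0.55556
Lowest is class 'B' with precision = 0.3846.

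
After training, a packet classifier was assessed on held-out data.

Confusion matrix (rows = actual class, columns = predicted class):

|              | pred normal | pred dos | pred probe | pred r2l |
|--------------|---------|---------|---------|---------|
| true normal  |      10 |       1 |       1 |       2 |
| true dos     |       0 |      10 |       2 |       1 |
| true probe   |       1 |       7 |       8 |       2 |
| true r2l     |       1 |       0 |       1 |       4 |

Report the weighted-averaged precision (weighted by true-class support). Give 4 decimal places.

0.6580

Per-class precision (TP/(TP+FP)):
  normal: TP=10, FP=0+1+1=2 → 10/12 = 0.83333
  dos: TP=10, FP=1+7+0=8 → 10/18 = 0.55556
  probe: TP=8, FP=1+2+1=4 → 8/12 = 0.66667
  r2l: TP=4, FP=2+1+2=5 → 4/9 = 0.44444
Weighted-precision = Σ (supportᵢ/N)·precisionᵢ with N=51: (14/51)·0.83333 + (13/51)·0.55556 + (18/51)·0.66667 + (6/51)·0.44444 = 0.6580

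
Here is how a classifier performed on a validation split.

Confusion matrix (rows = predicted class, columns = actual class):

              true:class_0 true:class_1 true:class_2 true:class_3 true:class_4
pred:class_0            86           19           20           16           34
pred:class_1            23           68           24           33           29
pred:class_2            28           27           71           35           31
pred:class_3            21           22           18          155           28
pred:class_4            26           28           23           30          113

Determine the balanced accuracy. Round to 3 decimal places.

0.479

Balanced accuracy = mean of per-class recall.
  class_0: recall = 86/184 = 0.4674
  class_1: recall = 68/164 = 0.4146
  class_2: recall = 71/156 = 0.4551
  class_3: recall = 155/269 = 0.5762
  class_4: recall = 113/235 = 0.4809
Mean = (0.4674 + 0.4146 + 0.4551 + 0.5762 + 0.4809) / 5 = 0.479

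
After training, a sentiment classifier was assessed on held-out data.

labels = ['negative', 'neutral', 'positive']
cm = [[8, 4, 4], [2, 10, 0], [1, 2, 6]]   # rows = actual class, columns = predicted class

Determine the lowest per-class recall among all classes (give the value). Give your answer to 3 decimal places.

0.500

Per-class recall (TP/(TP+FN)):
  negative: TP=8, FN=4+4=8 → 8/16 = 0.5000
  neutral: TP=10, FN=2+0=2 → 10/12 = 0.8333
  positive: TP=6, FN=1+2=3 → 6/9 = 0.6667
Lowest is class 'negative' with recall = 0.500.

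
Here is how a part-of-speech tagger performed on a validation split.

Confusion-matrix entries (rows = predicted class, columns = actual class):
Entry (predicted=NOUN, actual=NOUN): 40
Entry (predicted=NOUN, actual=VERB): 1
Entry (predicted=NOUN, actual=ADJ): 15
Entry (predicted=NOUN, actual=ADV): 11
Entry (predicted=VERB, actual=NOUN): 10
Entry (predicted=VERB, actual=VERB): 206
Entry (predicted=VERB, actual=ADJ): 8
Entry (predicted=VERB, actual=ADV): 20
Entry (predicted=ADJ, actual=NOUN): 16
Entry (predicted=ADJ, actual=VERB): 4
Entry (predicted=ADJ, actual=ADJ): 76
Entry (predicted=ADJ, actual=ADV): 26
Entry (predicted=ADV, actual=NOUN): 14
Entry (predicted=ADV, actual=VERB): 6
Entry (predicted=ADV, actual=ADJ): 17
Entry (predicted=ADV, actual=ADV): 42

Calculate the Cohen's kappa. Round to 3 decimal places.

0.583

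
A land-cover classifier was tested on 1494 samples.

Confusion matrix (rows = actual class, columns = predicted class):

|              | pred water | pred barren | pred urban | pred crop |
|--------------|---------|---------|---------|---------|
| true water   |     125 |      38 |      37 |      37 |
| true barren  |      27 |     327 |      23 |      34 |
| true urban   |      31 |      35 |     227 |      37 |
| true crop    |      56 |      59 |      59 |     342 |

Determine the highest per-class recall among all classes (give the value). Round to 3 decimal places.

Per-class recall (TP/(TP+FN)):
  water: TP=125, FN=38+37+37=112 → 125/237 = 0.5274
  barren: TP=327, FN=27+23+34=84 → 327/411 = 0.7956
  urban: TP=227, FN=31+35+37=103 → 227/330 = 0.6879
  crop: TP=342, FN=56+59+59=174 → 342/516 = 0.6628
Highest is class 'barren' with recall = 0.796.

0.796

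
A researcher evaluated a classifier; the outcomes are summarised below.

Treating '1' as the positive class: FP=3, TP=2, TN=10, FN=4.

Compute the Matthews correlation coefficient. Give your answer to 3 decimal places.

MCC = (TP·TN − FP·FN) / √((TP+FP)(TP+FN)(TN+FP)(TN+FN))
Numerator = 2·10 − 3·4 = 8
Denominator = √(5·6·13·14) = √5460 = 73.8918
MCC = 8 / 73.8918 = 0.108

0.108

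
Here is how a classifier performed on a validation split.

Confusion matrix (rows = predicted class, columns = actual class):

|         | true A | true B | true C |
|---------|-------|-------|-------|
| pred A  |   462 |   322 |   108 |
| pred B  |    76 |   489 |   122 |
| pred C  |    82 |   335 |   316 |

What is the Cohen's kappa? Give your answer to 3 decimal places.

Observed agreement pₒ = trace/N = 1267/2312 = 0.5480
Expected agreement pₑ = Σ (rowᵢ·colᵢ)/N² = (620·892 + 1146·687 + 546·733)/2312² = 0.3256
κ = (pₒ − pₑ)/(1 − pₑ) = (0.5480 − 0.3256)/(1 − 0.3256) = 0.330

0.330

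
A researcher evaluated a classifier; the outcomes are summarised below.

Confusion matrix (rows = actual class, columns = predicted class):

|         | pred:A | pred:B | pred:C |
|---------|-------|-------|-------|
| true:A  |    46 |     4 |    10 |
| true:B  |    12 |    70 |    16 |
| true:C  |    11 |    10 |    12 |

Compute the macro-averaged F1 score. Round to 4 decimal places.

Per-class F1 score (2·TP/(2·TP+FP+FN)):
  A: TP=46, FP=12+11=23, FN=4+10=14 → 92/129 = 0.71318
  B: TP=70, FP=4+10=14, FN=12+16=28 → 140/182 = 0.76923
  C: TP=12, FP=10+16=26, FN=11+10=21 → 24/71 = 0.33803
Macro-F1 score = mean = (0.71318 + 0.76923 + 0.33803) / 3 = 0.6068

0.6068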